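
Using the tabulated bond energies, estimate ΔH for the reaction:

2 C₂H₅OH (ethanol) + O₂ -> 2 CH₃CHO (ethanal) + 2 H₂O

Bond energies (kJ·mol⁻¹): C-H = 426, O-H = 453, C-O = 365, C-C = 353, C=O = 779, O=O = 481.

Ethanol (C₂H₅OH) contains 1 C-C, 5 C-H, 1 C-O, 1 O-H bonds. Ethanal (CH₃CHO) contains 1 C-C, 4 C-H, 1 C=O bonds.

ΔH ≈ −401 kJ

Bonds broken (reactants):
  C-C: 2 × 353 = 706
  C-H: 10 × 426 = 4260
  C-O: 2 × 365 = 730
  O-H: 2 × 453 = 906
  O=O: 1 × 481 = 481
  Σ(broken) = 7083 kJ
Bonds formed (products):
  C-C: 2 × 353 = 706
  C-H: 8 × 426 = 3408
  C=O: 2 × 779 = 1558
  O-H: 4 × 453 = 1812
  Σ(formed) = 7484 kJ
ΔH = Σ(broken) − Σ(formed) = 7083 − 7484 = −401 kJ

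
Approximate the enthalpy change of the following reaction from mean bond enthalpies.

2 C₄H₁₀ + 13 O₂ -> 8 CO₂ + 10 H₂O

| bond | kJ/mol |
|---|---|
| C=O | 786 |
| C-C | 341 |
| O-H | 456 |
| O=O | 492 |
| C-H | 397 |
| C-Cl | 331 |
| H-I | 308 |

Bonds broken (reactants):
  C-C: 6 × 341 = 2046
  C-H: 20 × 397 = 7940
  O=O: 13 × 492 = 6396
  Σ(broken) = 16382 kJ
Bonds formed (products):
  C=O: 16 × 786 = 12576
  O-H: 20 × 456 = 9120
  Σ(formed) = 21696 kJ
ΔH = Σ(broken) − Σ(formed) = 16382 − 21696 = −5314 kJ

ΔH ≈ −5314 kJ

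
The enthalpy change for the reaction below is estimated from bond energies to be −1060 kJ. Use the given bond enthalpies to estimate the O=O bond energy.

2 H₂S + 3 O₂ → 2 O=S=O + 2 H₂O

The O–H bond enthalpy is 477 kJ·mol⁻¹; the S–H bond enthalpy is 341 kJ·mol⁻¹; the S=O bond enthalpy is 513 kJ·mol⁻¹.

Let D be the O=O bond energy.
Σ(broken) = 3×D + 4×341 = 1364 + 3D
Σ(formed) = 4×477 + 4×513 = 3960
ΔH = Σ(broken) − Σ(formed) = (1364 + 3D) − (3960) = −2596 + 3D
Setting this equal to −1060 kJ gives 3D = 1536, so D = 512 kJ/mol.

D(O=O) ≈ 512 kJ/mol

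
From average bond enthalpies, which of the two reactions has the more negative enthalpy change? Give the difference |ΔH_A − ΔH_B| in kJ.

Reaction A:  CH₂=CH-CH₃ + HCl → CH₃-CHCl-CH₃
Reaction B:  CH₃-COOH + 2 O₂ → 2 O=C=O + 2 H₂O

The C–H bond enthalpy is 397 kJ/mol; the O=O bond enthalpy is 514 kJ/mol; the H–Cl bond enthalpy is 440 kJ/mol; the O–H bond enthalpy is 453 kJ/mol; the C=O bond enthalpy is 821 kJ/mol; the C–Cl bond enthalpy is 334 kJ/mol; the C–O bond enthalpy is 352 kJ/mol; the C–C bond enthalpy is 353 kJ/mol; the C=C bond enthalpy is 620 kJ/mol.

Reaction B, by 874 kJ

Reaction A:
  Bonds broken (reactants):
    C–C: 1 × 353 = 353
    C–H: 6 × 397 = 2382
    C=C: 1 × 620 = 620
    H–Cl: 1 × 440 = 440
    Σ(broken) = 3795 kJ
  Bonds formed (products):
    C–C: 2 × 353 = 706
    C–Cl: 1 × 334 = 334
    C–H: 7 × 397 = 2779
    Σ(formed) = 3819 kJ
  ΔH_A = 3795 − 3819 = −24 kJ
Reaction B:
  Bonds broken (reactants):
    C–C: 1 × 353 = 353
    C–H: 3 × 397 = 1191
    C–O: 1 × 352 = 352
    C=O: 1 × 821 = 821
    O–H: 1 × 453 = 453
    O=O: 2 × 514 = 1028
    Σ(broken) = 4198 kJ
  Bonds formed (products):
    C=O: 4 × 821 = 3284
    O–H: 4 × 453 = 1812
    Σ(formed) = 5096 kJ
  ΔH_B = 4198 − 5096 = −898 kJ
ΔH_A − ΔH_B = +874 kJ, so reaction B has the more negative ΔH; |ΔH_A − ΔH_B| = 874 kJ.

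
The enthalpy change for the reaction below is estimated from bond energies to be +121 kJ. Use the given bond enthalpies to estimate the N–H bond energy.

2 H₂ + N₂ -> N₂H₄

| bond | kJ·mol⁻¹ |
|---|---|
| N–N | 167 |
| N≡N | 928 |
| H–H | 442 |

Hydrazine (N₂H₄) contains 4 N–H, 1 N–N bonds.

Let D be the N–H bond energy.
Σ(broken) = 2×442 + 1×928 = 1812
Σ(formed) = 4×D + 1×167 = 167 + 4D
ΔH = Σ(broken) − Σ(formed) = (1812) − (167 + 4D) = +1645 − 4D
Setting this equal to +121 kJ gives 4D = 1524, so D = 381 kJ/mol.

D(N–H) ≈ 381 kJ/mol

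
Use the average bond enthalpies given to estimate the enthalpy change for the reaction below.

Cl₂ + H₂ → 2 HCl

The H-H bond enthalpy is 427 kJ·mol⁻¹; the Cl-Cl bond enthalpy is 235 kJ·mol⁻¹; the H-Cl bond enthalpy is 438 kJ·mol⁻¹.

Bonds broken (reactants):
  Cl-Cl: 1 × 235 = 235
  H-H: 1 × 427 = 427
  Σ(broken) = 662 kJ
Bonds formed (products):
  H-Cl: 2 × 438 = 876
  Σ(formed) = 876 kJ
ΔH = Σ(broken) − Σ(formed) = 662 − 876 = −214 kJ

ΔH ≈ −214 kJ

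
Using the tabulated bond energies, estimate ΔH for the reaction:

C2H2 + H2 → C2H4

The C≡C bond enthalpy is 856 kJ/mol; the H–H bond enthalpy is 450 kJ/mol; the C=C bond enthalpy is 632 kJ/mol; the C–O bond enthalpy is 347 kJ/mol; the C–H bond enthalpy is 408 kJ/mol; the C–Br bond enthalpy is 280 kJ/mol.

ΔH ≈ −142 kJ

Bonds broken (reactants):
  C≡C: 1 × 856 = 856
  C–H: 2 × 408 = 816
  H–H: 1 × 450 = 450
  Σ(broken) = 2122 kJ
Bonds formed (products):
  C–H: 4 × 408 = 1632
  C=C: 1 × 632 = 632
  Σ(formed) = 2264 kJ
ΔH = Σ(broken) − Σ(formed) = 2122 − 2264 = −142 kJ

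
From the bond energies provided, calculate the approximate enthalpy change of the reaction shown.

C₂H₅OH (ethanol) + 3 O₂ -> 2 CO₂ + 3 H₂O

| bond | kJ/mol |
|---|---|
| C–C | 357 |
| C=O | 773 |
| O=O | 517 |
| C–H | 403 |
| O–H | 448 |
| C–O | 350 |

Bonds broken (reactants):
  C–C: 1 × 357 = 357
  C–H: 5 × 403 = 2015
  C–O: 1 × 350 = 350
  O–H: 1 × 448 = 448
  O=O: 3 × 517 = 1551
  Σ(broken) = 4721 kJ
Bonds formed (products):
  C=O: 4 × 773 = 3092
  O–H: 6 × 448 = 2688
  Σ(formed) = 5780 kJ
ΔH = Σ(broken) − Σ(formed) = 4721 − 5780 = −1059 kJ

ΔH ≈ −1059 kJ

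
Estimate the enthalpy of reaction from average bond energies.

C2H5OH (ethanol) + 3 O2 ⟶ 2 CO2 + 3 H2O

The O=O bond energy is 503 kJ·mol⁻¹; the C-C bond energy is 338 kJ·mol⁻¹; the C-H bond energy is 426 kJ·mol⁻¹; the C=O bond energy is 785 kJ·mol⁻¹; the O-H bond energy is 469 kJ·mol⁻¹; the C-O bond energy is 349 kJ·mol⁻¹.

Bonds broken (reactants):
  C-C: 1 × 338 = 338
  C-H: 5 × 426 = 2130
  C-O: 1 × 349 = 349
  O-H: 1 × 469 = 469
  O=O: 3 × 503 = 1509
  Σ(broken) = 4795 kJ
Bonds formed (products):
  C=O: 4 × 785 = 3140
  O-H: 6 × 469 = 2814
  Σ(formed) = 5954 kJ
ΔH = Σ(broken) − Σ(formed) = 4795 − 5954 = −1159 kJ

ΔH ≈ −1159 kJ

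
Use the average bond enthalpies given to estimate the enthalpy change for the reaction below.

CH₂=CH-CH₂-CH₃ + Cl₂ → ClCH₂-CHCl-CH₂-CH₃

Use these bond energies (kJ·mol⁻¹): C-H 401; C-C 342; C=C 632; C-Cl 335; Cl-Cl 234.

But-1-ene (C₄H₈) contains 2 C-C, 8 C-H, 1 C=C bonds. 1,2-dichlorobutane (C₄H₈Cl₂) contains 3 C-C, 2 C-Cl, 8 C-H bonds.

ΔH ≈ −146 kJ

Bonds broken (reactants):
  C-C: 2 × 342 = 684
  C-H: 8 × 401 = 3208
  C=C: 1 × 632 = 632
  Cl-Cl: 1 × 234 = 234
  Σ(broken) = 4758 kJ
Bonds formed (products):
  C-C: 3 × 342 = 1026
  C-Cl: 2 × 335 = 670
  C-H: 8 × 401 = 3208
  Σ(formed) = 4904 kJ
ΔH = Σ(broken) − Σ(formed) = 4758 − 4904 = −146 kJ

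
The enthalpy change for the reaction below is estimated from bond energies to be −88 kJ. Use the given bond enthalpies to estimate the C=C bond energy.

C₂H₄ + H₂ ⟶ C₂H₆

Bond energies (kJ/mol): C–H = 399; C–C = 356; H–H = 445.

Let D be the C=C bond energy.
Σ(broken) = 4×399 + 1×D + 1×445 = 2041 + D
Σ(formed) = 1×356 + 6×399 = 2750
ΔH = Σ(broken) − Σ(formed) = (2041 + D) − (2750) = −709 + D
Setting this equal to −88 kJ gives D = 621 kJ/mol.

D(C=C) ≈ 621 kJ/mol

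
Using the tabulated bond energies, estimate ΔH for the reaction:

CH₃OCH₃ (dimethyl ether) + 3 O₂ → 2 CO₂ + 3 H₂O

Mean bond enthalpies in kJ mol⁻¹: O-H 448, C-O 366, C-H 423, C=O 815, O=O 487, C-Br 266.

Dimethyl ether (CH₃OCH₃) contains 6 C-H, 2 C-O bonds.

Bonds broken (reactants):
  C-H: 6 × 423 = 2538
  C-O: 2 × 366 = 732
  O=O: 3 × 487 = 1461
  Σ(broken) = 4731 kJ
Bonds formed (products):
  C=O: 4 × 815 = 3260
  O-H: 6 × 448 = 2688
  Σ(formed) = 5948 kJ
ΔH = Σ(broken) − Σ(formed) = 4731 − 5948 = −1217 kJ

ΔH ≈ −1217 kJ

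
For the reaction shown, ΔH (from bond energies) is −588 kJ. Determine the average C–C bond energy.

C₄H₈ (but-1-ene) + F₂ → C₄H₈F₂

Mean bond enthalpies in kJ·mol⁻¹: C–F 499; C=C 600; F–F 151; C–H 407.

Let D be the C–C bond energy.
Σ(broken) = 2×D + 8×407 + 1×600 + 1×151 = 4007 + 2D
Σ(formed) = 3×D + 2×499 + 8×407 = 4254 + 3D
ΔH = Σ(broken) − Σ(formed) = (4007 + 2D) − (4254 + 3D) = −247 − D
Setting this equal to −588 kJ gives D = 341 kJ/mol.

D(C–C) ≈ 341 kJ/mol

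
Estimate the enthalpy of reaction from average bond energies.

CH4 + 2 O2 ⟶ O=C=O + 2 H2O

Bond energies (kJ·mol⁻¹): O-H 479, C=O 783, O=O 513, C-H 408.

Bonds broken (reactants):
  C-H: 4 × 408 = 1632
  O=O: 2 × 513 = 1026
  Σ(broken) = 2658 kJ
Bonds formed (products):
  C=O: 2 × 783 = 1566
  O-H: 4 × 479 = 1916
  Σ(formed) = 3482 kJ
ΔH = Σ(broken) − Σ(formed) = 2658 − 3482 = −824 kJ

ΔH ≈ −824 kJ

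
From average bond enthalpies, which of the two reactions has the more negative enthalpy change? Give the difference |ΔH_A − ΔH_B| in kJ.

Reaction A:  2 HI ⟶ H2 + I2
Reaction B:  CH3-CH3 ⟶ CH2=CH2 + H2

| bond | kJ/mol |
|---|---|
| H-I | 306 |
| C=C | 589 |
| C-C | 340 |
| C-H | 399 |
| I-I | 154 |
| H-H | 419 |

Reaction A:
  Bonds broken (reactants):
    H-I: 2 × 306 = 612
    Σ(broken) = 612 kJ
  Bonds formed (products):
    H-H: 1 × 419 = 419
    I-I: 1 × 154 = 154
    Σ(formed) = 573 kJ
  ΔH_A = 612 − 573 = +39 kJ
Reaction B:
  Bonds broken (reactants):
    C-C: 1 × 340 = 340
    C-H: 6 × 399 = 2394
    Σ(broken) = 2734 kJ
  Bonds formed (products):
    C-H: 4 × 399 = 1596
    C=C: 1 × 589 = 589
    H-H: 1 × 419 = 419
    Σ(formed) = 2604 kJ
  ΔH_B = 2734 − 2604 = +130 kJ
ΔH_A − ΔH_B = −91 kJ, so reaction A has the more negative ΔH; |ΔH_A − ΔH_B| = 91 kJ.

Reaction A, by 91 kJ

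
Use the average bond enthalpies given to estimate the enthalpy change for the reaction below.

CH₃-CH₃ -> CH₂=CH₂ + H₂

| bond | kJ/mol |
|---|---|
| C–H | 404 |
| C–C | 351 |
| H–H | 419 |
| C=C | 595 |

ΔH ≈ +145 kJ

Bonds broken (reactants):
  C–C: 1 × 351 = 351
  C–H: 6 × 404 = 2424
  Σ(broken) = 2775 kJ
Bonds formed (products):
  C–H: 4 × 404 = 1616
  C=C: 1 × 595 = 595
  H–H: 1 × 419 = 419
  Σ(formed) = 2630 kJ
ΔH = Σ(broken) − Σ(formed) = 2775 − 2630 = +145 kJ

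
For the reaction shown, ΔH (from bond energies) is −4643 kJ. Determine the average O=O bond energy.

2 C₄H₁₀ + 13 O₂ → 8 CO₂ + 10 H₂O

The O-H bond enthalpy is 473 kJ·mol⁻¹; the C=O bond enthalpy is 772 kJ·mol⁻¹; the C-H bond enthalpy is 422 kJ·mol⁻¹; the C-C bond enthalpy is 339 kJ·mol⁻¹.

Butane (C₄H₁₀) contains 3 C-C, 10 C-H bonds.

D(O=O) ≈ 515 kJ/mol

Let D be the O=O bond energy.
Σ(broken) = 6×339 + 20×422 + 13×D = 10474 + 13D
Σ(formed) = 16×772 + 20×473 = 21812
ΔH = Σ(broken) − Σ(formed) = (10474 + 13D) − (21812) = −11338 + 13D
Setting this equal to −4643 kJ gives 13D = 6695, so D = 515 kJ/mol.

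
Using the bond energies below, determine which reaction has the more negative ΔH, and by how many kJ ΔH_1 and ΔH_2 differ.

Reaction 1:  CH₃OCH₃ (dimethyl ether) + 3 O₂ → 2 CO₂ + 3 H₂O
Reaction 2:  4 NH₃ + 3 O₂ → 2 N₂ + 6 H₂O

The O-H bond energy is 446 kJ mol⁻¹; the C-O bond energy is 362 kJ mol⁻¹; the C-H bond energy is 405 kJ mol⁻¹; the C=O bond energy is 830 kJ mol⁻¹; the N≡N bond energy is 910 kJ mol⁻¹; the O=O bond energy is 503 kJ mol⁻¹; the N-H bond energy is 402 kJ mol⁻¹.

Reaction 1:
  Bonds broken (reactants):
    C-H: 6 × 405 = 2430
    C-O: 2 × 362 = 724
    O=O: 3 × 503 = 1509
    Σ(broken) = 4663 kJ
  Bonds formed (products):
    C=O: 4 × 830 = 3320
    O-H: 6 × 446 = 2676
    Σ(formed) = 5996 kJ
  ΔH_1 = 4663 − 5996 = −1333 kJ
Reaction 2:
  Bonds broken (reactants):
    N-H: 12 × 402 = 4824
    O=O: 3 × 503 = 1509
    Σ(broken) = 6333 kJ
  Bonds formed (products):
    N≡N: 2 × 910 = 1820
    O-H: 12 × 446 = 5352
    Σ(formed) = 7172 kJ
  ΔH_2 = 6333 − 7172 = −839 kJ
ΔH_1 − ΔH_2 = −494 kJ, so reaction 1 has the more negative ΔH; |ΔH_1 − ΔH_2| = 494 kJ.

Reaction 1, by 494 kJ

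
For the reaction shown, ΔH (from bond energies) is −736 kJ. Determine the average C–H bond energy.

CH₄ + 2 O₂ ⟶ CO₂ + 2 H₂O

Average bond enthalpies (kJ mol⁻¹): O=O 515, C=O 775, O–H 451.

Let D be the C–H bond energy.
Σ(broken) = 4×D + 2×515 = 1030 + 4D
Σ(formed) = 2×775 + 4×451 = 3354
ΔH = Σ(broken) − Σ(formed) = (1030 + 4D) − (3354) = −2324 + 4D
Setting this equal to −736 kJ gives 4D = 1588, so D = 397 kJ/mol.

D(C–H) ≈ 397 kJ/mol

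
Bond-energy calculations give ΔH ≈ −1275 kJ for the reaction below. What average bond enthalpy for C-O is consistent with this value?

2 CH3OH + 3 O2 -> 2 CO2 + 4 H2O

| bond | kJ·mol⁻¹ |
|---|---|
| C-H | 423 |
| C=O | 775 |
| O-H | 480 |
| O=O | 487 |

Let D be the C-O bond energy.
Σ(broken) = 6×423 + 2×D + 2×480 + 3×487 = 4959 + 2D
Σ(formed) = 4×775 + 8×480 = 6940
ΔH = Σ(broken) − Σ(formed) = (4959 + 2D) − (6940) = −1981 + 2D
Setting this equal to −1275 kJ gives 2D = 706, so D = 353 kJ/mol.

D(C-O) ≈ 353 kJ/mol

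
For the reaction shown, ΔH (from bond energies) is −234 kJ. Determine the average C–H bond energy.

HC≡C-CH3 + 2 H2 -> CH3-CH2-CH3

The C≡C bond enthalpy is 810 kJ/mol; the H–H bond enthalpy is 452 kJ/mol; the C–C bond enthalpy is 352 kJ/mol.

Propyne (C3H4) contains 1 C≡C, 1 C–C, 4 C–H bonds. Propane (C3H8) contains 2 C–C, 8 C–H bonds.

Let D be the C–H bond energy.
Σ(broken) = 1×810 + 1×352 + 4×D + 2×452 = 2066 + 4D
Σ(formed) = 2×352 + 8×D = 704 + 8D
ΔH = Σ(broken) − Σ(formed) = (2066 + 4D) − (704 + 8D) = +1362 − 4D
Setting this equal to −234 kJ gives 4D = 1596, so D = 399 kJ/mol.

D(C–H) ≈ 399 kJ/mol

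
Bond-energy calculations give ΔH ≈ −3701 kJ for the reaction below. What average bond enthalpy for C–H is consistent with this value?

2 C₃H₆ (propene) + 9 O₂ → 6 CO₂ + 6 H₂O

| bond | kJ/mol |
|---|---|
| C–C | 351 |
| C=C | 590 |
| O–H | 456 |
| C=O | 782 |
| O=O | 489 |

D(C–H) ≈ 406 kJ/mol

Let D be the C–H bond energy.
Σ(broken) = 2×351 + 12×D + 2×590 + 9×489 = 6283 + 12D
Σ(formed) = 12×782 + 12×456 = 14856
ΔH = Σ(broken) − Σ(formed) = (6283 + 12D) − (14856) = −8573 + 12D
Setting this equal to −3701 kJ gives 12D = 4872, so D = 406 kJ/mol.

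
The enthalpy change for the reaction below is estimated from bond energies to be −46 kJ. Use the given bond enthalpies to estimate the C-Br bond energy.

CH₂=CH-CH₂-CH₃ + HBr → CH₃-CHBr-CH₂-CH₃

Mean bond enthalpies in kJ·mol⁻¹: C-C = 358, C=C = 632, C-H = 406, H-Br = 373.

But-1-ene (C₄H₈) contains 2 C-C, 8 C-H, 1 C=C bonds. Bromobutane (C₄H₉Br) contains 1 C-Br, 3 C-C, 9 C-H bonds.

Let D be the C-Br bond energy.
Σ(broken) = 2×358 + 8×406 + 1×632 + 1×373 = 4969
Σ(formed) = 1×D + 3×358 + 9×406 = 4728 + D
ΔH = Σ(broken) − Σ(formed) = (4969) − (4728 + D) = +241 − D
Setting this equal to −46 kJ gives D = 287 kJ/mol.

D(C-Br) ≈ 287 kJ/mol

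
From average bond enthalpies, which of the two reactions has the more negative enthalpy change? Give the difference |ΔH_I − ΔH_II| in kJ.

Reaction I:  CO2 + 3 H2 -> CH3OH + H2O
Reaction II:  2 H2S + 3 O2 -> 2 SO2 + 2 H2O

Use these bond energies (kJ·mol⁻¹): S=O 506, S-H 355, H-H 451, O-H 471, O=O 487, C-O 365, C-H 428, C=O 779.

Reaction I:
  Bonds broken (reactants):
    C=O: 2 × 779 = 1558
    H-H: 3 × 451 = 1353
    Σ(broken) = 2911 kJ
  Bonds formed (products):
    C-H: 3 × 428 = 1284
    C-O: 1 × 365 = 365
    O-H: 3 × 471 = 1413
    Σ(formed) = 3062 kJ
  ΔH_I = 2911 − 3062 = −151 kJ
Reaction II:
  Bonds broken (reactants):
    O=O: 3 × 487 = 1461
    S-H: 4 × 355 = 1420
    Σ(broken) = 2881 kJ
  Bonds formed (products):
    O-H: 4 × 471 = 1884
    S=O: 4 × 506 = 2024
    Σ(formed) = 3908 kJ
  ΔH_II = 2881 − 3908 = −1027 kJ
ΔH_I − ΔH_II = +876 kJ, so reaction II has the more negative ΔH; |ΔH_I − ΔH_II| = 876 kJ.

Reaction II, by 876 kJ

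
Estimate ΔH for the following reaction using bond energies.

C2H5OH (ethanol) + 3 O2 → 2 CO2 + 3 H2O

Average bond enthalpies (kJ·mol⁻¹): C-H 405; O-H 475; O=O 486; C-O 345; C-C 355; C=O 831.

ΔH ≈ −1516 kJ

Bonds broken (reactants):
  C-C: 1 × 355 = 355
  C-H: 5 × 405 = 2025
  C-O: 1 × 345 = 345
  O-H: 1 × 475 = 475
  O=O: 3 × 486 = 1458
  Σ(broken) = 4658 kJ
Bonds formed (products):
  C=O: 4 × 831 = 3324
  O-H: 6 × 475 = 2850
  Σ(formed) = 6174 kJ
ΔH = Σ(broken) − Σ(formed) = 4658 − 6174 = −1516 kJ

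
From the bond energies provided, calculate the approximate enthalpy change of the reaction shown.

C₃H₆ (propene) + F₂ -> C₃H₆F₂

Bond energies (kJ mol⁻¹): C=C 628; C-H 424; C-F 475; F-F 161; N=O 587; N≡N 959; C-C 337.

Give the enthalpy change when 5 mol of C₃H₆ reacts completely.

Bonds broken (reactants):
  C-C: 1 × 337 = 337
  C-H: 6 × 424 = 2544
  C=C: 1 × 628 = 628
  F-F: 1 × 161 = 161
  Σ(broken) = 3670 kJ
Bonds formed (products):
  C-C: 2 × 337 = 674
  C-F: 2 × 475 = 950
  C-H: 6 × 424 = 2544
  Σ(formed) = 4168 kJ
ΔH = Σ(broken) − Σ(formed) = 3670 − 4168 = −498 kJ
For 5× the reaction as written: 5 × (−498) = −2490 kJ

ΔH = −2490 kJ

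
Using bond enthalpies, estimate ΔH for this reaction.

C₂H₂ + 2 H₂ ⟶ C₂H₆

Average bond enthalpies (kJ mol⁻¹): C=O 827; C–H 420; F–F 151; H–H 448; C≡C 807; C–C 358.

ΔH ≈ −335 kJ

Bonds broken (reactants):
  C≡C: 1 × 807 = 807
  C–H: 2 × 420 = 840
  H–H: 2 × 448 = 896
  Σ(broken) = 2543 kJ
Bonds formed (products):
  C–C: 1 × 358 = 358
  C–H: 6 × 420 = 2520
  Σ(formed) = 2878 kJ
ΔH = Σ(broken) − Σ(formed) = 2543 − 2878 = −335 kJ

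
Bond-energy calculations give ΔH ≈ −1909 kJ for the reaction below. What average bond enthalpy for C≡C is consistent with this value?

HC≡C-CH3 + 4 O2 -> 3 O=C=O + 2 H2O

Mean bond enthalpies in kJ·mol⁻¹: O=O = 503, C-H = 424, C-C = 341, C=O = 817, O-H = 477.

Let D be the C≡C bond energy.
Σ(broken) = 1×D + 1×341 + 4×424 + 4×503 = 4049 + D
Σ(formed) = 6×817 + 4×477 = 6810
ΔH = Σ(broken) − Σ(formed) = (4049 + D) − (6810) = −2761 + D
Setting this equal to −1909 kJ gives D = 852 kJ/mol.

D(C≡C) ≈ 852 kJ/mol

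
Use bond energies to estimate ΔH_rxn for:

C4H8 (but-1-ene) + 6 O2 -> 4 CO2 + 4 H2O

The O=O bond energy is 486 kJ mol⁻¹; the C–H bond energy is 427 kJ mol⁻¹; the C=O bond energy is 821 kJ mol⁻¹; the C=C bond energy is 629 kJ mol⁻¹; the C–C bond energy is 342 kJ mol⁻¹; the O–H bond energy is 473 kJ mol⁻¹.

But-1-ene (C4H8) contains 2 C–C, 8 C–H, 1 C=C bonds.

ΔH ≈ −2707 kJ

Bonds broken (reactants):
  C–C: 2 × 342 = 684
  C–H: 8 × 427 = 3416
  C=C: 1 × 629 = 629
  O=O: 6 × 486 = 2916
  Σ(broken) = 7645 kJ
Bonds formed (products):
  C=O: 8 × 821 = 6568
  O–H: 8 × 473 = 3784
  Σ(formed) = 10352 kJ
ΔH = Σ(broken) − Σ(formed) = 7645 − 10352 = −2707 kJ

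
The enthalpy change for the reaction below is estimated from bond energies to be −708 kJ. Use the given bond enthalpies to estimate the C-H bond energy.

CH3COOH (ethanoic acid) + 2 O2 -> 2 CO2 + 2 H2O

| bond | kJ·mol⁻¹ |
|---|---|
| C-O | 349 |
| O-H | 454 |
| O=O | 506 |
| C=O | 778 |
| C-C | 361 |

Let D be the C-H bond energy.
Σ(broken) = 1×361 + 3×D + 1×349 + 1×778 + 1×454 + 2×506 = 2954 + 3D
Σ(formed) = 4×778 + 4×454 = 4928
ΔH = Σ(broken) − Σ(formed) = (2954 + 3D) − (4928) = −1974 + 3D
Setting this equal to −708 kJ gives 3D = 1266, so D = 422 kJ/mol.

D(C-H) ≈ 422 kJ/mol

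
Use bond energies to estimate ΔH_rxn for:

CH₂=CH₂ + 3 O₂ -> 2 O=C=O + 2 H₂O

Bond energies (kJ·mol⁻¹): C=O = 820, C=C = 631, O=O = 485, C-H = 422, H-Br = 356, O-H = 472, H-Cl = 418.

ΔH ≈ −1394 kJ

Bonds broken (reactants):
  C-H: 4 × 422 = 1688
  C=C: 1 × 631 = 631
  O=O: 3 × 485 = 1455
  Σ(broken) = 3774 kJ
Bonds formed (products):
  C=O: 4 × 820 = 3280
  O-H: 4 × 472 = 1888
  Σ(formed) = 5168 kJ
ΔH = Σ(broken) − Σ(formed) = 3774 − 5168 = −1394 kJ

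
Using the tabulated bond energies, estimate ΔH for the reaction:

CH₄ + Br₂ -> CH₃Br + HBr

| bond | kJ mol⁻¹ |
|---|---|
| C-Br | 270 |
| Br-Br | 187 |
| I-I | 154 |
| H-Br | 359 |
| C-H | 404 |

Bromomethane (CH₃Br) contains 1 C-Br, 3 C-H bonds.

Bonds broken (reactants):
  Br-Br: 1 × 187 = 187
  C-H: 4 × 404 = 1616
  Σ(broken) = 1803 kJ
Bonds formed (products):
  C-Br: 1 × 270 = 270
  C-H: 3 × 404 = 1212
  H-Br: 1 × 359 = 359
  Σ(formed) = 1841 kJ
ΔH = Σ(broken) − Σ(formed) = 1803 − 1841 = −38 kJ

ΔH ≈ −38 kJ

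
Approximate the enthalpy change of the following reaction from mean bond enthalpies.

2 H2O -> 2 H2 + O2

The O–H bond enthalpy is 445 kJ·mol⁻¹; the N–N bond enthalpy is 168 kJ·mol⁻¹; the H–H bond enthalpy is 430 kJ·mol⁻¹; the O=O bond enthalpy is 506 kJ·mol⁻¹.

Bonds broken (reactants):
  O–H: 4 × 445 = 1780
  Σ(broken) = 1780 kJ
Bonds formed (products):
  H–H: 2 × 430 = 860
  O=O: 1 × 506 = 506
  Σ(formed) = 1366 kJ
ΔH = Σ(broken) − Σ(formed) = 1780 − 1366 = +414 kJ

ΔH ≈ +414 kJ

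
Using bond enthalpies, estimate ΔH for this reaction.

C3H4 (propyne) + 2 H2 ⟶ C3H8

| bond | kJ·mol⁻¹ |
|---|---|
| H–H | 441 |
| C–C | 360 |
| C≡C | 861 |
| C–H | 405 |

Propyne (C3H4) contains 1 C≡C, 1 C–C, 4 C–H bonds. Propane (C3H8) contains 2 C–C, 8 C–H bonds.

Bonds broken (reactants):
  C≡C: 1 × 861 = 861
  C–C: 1 × 360 = 360
  C–H: 4 × 405 = 1620
  H–H: 2 × 441 = 882
  Σ(broken) = 3723 kJ
Bonds formed (products):
  C–C: 2 × 360 = 720
  C–H: 8 × 405 = 3240
  Σ(formed) = 3960 kJ
ΔH = Σ(broken) − Σ(formed) = 3723 − 3960 = −237 kJ

ΔH ≈ −237 kJ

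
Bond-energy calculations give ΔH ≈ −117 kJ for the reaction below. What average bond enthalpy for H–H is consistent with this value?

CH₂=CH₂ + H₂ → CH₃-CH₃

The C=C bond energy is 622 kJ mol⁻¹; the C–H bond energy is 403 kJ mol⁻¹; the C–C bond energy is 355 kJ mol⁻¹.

D(H–H) ≈ 422 kJ/mol

Let D be the H–H bond energy.
Σ(broken) = 4×403 + 1×622 + 1×D = 2234 + D
Σ(formed) = 1×355 + 6×403 = 2773
ΔH = Σ(broken) − Σ(formed) = (2234 + D) − (2773) = −539 + D
Setting this equal to −117 kJ gives D = 422 kJ/mol.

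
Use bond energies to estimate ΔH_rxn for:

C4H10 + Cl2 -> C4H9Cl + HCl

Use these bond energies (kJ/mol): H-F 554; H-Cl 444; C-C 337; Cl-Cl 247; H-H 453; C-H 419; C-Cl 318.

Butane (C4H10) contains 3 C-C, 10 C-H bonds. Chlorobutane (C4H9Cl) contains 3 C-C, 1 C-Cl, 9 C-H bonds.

Bonds broken (reactants):
  C-C: 3 × 337 = 1011
  C-H: 10 × 419 = 4190
  Cl-Cl: 1 × 247 = 247
  Σ(broken) = 5448 kJ
Bonds formed (products):
  C-C: 3 × 337 = 1011
  C-Cl: 1 × 318 = 318
  C-H: 9 × 419 = 3771
  H-Cl: 1 × 444 = 444
  Σ(formed) = 5544 kJ
ΔH = Σ(broken) − Σ(formed) = 5448 − 5544 = −96 kJ

ΔH ≈ −96 kJ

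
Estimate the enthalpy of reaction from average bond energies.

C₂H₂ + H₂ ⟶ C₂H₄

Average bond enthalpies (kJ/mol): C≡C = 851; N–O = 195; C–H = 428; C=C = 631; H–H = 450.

Bonds broken (reactants):
  C≡C: 1 × 851 = 851
  C–H: 2 × 428 = 856
  H–H: 1 × 450 = 450
  Σ(broken) = 2157 kJ
Bonds formed (products):
  C–H: 4 × 428 = 1712
  C=C: 1 × 631 = 631
  Σ(formed) = 2343 kJ
ΔH = Σ(broken) − Σ(formed) = 2157 − 2343 = −186 kJ

ΔH ≈ −186 kJ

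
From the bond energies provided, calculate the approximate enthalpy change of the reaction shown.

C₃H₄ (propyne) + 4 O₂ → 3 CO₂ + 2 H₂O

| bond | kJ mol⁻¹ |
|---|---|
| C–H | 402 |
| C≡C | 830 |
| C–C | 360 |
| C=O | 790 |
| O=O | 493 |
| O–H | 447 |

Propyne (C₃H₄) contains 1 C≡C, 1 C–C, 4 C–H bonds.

Bonds broken (reactants):
  C≡C: 1 × 830 = 830
  C–C: 1 × 360 = 360
  C–H: 4 × 402 = 1608
  O=O: 4 × 493 = 1972
  Σ(broken) = 4770 kJ
Bonds formed (products):
  C=O: 6 × 790 = 4740
  O–H: 4 × 447 = 1788
  Σ(formed) = 6528 kJ
ΔH = Σ(broken) − Σ(formed) = 4770 − 6528 = −1758 kJ

ΔH ≈ −1758 kJ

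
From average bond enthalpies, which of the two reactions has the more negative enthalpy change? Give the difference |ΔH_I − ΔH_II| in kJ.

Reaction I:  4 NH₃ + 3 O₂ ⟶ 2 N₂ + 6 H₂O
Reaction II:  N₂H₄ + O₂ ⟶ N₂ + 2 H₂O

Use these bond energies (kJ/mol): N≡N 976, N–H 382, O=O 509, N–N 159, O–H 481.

Reaction I:
  Bonds broken (reactants):
    N–H: 12 × 382 = 4584
    O=O: 3 × 509 = 1527
    Σ(broken) = 6111 kJ
  Bonds formed (products):
    N≡N: 2 × 976 = 1952
    O–H: 12 × 481 = 5772
    Σ(formed) = 7724 kJ
  ΔH_I = 6111 − 7724 = −1613 kJ
Reaction II:
  Bonds broken (reactants):
    N–H: 4 × 382 = 1528
    N–N: 1 × 159 = 159
    O=O: 1 × 509 = 509
    Σ(broken) = 2196 kJ
  Bonds formed (products):
    N≡N: 1 × 976 = 976
    O–H: 4 × 481 = 1924
    Σ(formed) = 2900 kJ
  ΔH_II = 2196 − 2900 = −704 kJ
ΔH_I − ΔH_II = −909 kJ, so reaction I has the more negative ΔH; |ΔH_I − ΔH_II| = 909 kJ.

Reaction I, by 909 kJ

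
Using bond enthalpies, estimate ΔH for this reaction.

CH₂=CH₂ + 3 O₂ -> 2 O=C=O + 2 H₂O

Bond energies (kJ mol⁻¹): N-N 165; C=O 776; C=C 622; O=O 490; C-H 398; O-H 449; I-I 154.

ΔH ≈ −1216 kJ

Bonds broken (reactants):
  C-H: 4 × 398 = 1592
  C=C: 1 × 622 = 622
  O=O: 3 × 490 = 1470
  Σ(broken) = 3684 kJ
Bonds formed (products):
  C=O: 4 × 776 = 3104
  O-H: 4 × 449 = 1796
  Σ(formed) = 4900 kJ
ΔH = Σ(broken) − Σ(formed) = 3684 − 4900 = −1216 kJ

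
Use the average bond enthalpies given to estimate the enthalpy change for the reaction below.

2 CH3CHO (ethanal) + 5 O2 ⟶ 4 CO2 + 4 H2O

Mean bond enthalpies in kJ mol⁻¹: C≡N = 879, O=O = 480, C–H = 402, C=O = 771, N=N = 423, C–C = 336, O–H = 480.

Bonds broken (reactants):
  C–C: 2 × 336 = 672
  C–H: 8 × 402 = 3216
  C=O: 2 × 771 = 1542
  O=O: 5 × 480 = 2400
  Σ(broken) = 7830 kJ
Bonds formed (products):
  C=O: 8 × 771 = 6168
  O–H: 8 × 480 = 3840
  Σ(formed) = 10008 kJ
ΔH = Σ(broken) − Σ(formed) = 7830 − 10008 = −2178 kJ

ΔH ≈ −2178 kJ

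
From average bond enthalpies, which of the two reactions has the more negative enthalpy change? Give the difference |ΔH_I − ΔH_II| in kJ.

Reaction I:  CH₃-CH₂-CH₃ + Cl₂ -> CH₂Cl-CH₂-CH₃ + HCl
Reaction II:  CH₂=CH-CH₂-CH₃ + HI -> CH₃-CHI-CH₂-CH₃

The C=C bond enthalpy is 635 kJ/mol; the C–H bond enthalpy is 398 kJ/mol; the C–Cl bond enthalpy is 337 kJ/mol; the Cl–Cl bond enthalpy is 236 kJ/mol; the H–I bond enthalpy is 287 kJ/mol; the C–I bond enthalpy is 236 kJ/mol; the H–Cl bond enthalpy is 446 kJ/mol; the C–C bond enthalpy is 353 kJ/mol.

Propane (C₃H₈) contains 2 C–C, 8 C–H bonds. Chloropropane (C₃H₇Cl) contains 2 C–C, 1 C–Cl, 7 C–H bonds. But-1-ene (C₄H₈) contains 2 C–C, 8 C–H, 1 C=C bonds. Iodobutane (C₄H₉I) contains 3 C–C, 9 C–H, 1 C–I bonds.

Reaction I, by 84 kJ

Reaction I:
  Bonds broken (reactants):
    C–C: 2 × 353 = 706
    C–H: 8 × 398 = 3184
    Cl–Cl: 1 × 236 = 236
    Σ(broken) = 4126 kJ
  Bonds formed (products):
    C–C: 2 × 353 = 706
    C–Cl: 1 × 337 = 337
    C–H: 7 × 398 = 2786
    H–Cl: 1 × 446 = 446
    Σ(formed) = 4275 kJ
  ΔH_I = 4126 − 4275 = −149 kJ
Reaction II:
  Bonds broken (reactants):
    C–C: 2 × 353 = 706
    C–H: 8 × 398 = 3184
    C=C: 1 × 635 = 635
    H–I: 1 × 287 = 287
    Σ(broken) = 4812 kJ
  Bonds formed (products):
    C–C: 3 × 353 = 1059
    C–H: 9 × 398 = 3582
    C–I: 1 × 236 = 236
    Σ(formed) = 4877 kJ
  ΔH_II = 4812 − 4877 = −65 kJ
ΔH_I − ΔH_II = −84 kJ, so reaction I has the more negative ΔH; |ΔH_I − ΔH_II| = 84 kJ.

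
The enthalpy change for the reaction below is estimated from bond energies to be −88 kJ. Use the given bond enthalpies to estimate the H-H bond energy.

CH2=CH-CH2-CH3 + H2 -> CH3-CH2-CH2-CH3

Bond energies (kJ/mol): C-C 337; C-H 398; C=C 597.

Let D be the H-H bond energy.
Σ(broken) = 2×337 + 8×398 + 1×597 + 1×D = 4455 + D
Σ(formed) = 3×337 + 10×398 = 4991
ΔH = Σ(broken) − Σ(formed) = (4455 + D) − (4991) = −536 + D
Setting this equal to −88 kJ gives D = 448 kJ/mol.

D(H-H) ≈ 448 kJ/mol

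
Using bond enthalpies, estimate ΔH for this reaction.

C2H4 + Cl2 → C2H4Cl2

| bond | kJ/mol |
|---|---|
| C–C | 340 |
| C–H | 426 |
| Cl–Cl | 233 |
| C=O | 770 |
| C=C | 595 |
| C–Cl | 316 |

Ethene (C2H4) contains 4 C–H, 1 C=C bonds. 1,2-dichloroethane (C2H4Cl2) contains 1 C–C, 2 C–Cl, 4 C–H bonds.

ΔH ≈ −144 kJ

Bonds broken (reactants):
  C–H: 4 × 426 = 1704
  C=C: 1 × 595 = 595
  Cl–Cl: 1 × 233 = 233
  Σ(broken) = 2532 kJ
Bonds formed (products):
  C–C: 1 × 340 = 340
  C–Cl: 2 × 316 = 632
  C–H: 4 × 426 = 1704
  Σ(formed) = 2676 kJ
ΔH = Σ(broken) − Σ(formed) = 2532 − 2676 = −144 kJ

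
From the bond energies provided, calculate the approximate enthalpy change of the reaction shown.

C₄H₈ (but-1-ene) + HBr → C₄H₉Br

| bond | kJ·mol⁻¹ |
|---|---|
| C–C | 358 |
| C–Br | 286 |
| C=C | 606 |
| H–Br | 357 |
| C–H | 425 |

ΔH ≈ −106 kJ

Bonds broken (reactants):
  C–C: 2 × 358 = 716
  C–H: 8 × 425 = 3400
  C=C: 1 × 606 = 606
  H–Br: 1 × 357 = 357
  Σ(broken) = 5079 kJ
Bonds formed (products):
  C–Br: 1 × 286 = 286
  C–C: 3 × 358 = 1074
  C–H: 9 × 425 = 3825
  Σ(formed) = 5185 kJ
ΔH = Σ(broken) − Σ(formed) = 5079 − 5185 = −106 kJ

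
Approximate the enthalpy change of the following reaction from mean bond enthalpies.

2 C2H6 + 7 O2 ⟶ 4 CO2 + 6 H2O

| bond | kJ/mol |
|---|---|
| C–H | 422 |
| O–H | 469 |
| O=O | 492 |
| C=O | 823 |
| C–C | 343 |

Bonds broken (reactants):
  C–C: 2 × 343 = 686
  C–H: 12 × 422 = 5064
  O=O: 7 × 492 = 3444
  Σ(broken) = 9194 kJ
Bonds formed (products):
  C=O: 8 × 823 = 6584
  O–H: 12 × 469 = 5628
  Σ(formed) = 12212 kJ
ΔH = Σ(broken) − Σ(formed) = 9194 − 12212 = −3018 kJ

ΔH ≈ −3018 kJ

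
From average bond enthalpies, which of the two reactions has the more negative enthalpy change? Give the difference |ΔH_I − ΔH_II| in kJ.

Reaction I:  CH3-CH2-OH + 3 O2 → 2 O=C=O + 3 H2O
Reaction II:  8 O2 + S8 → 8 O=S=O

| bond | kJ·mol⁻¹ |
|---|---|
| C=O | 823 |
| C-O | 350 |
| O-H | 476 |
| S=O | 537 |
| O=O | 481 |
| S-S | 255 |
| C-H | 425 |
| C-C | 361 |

Reaction I:
  Bonds broken (reactants):
    C-C: 1 × 361 = 361
    C-H: 5 × 425 = 2125
    C-O: 1 × 350 = 350
    O-H: 1 × 476 = 476
    O=O: 3 × 481 = 1443
    Σ(broken) = 4755 kJ
  Bonds formed (products):
    C=O: 4 × 823 = 3292
    O-H: 6 × 476 = 2856
    Σ(formed) = 6148 kJ
  ΔH_I = 4755 − 6148 = −1393 kJ
Reaction II:
  Bonds broken (reactants):
    O=O: 8 × 481 = 3848
    S-S: 8 × 255 = 2040
    Σ(broken) = 5888 kJ
  Bonds formed (products):
    S=O: 16 × 537 = 8592
    Σ(formed) = 8592 kJ
  ΔH_II = 5888 − 8592 = −2704 kJ
ΔH_I − ΔH_II = +1311 kJ, so reaction II has the more negative ΔH; |ΔH_I − ΔH_II| = 1311 kJ.

Reaction II, by 1311 kJ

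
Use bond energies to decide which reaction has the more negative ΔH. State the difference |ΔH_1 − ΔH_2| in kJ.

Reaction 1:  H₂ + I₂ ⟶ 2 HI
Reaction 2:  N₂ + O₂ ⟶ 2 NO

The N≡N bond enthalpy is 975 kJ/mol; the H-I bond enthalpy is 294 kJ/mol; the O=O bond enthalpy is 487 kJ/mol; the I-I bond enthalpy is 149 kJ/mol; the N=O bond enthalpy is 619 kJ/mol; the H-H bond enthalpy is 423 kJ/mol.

Reaction 1:
  Bonds broken (reactants):
    H-H: 1 × 423 = 423
    I-I: 1 × 149 = 149
    Σ(broken) = 572 kJ
  Bonds formed (products):
    H-I: 2 × 294 = 588
    Σ(formed) = 588 kJ
  ΔH_1 = 572 − 588 = −16 kJ
Reaction 2:
  Bonds broken (reactants):
    N≡N: 1 × 975 = 975
    O=O: 1 × 487 = 487
    Σ(broken) = 1462 kJ
  Bonds formed (products):
    N=O: 2 × 619 = 1238
    Σ(formed) = 1238 kJ
  ΔH_2 = 1462 − 1238 = +224 kJ
ΔH_1 − ΔH_2 = −240 kJ, so reaction 1 has the more negative ΔH; |ΔH_1 − ΔH_2| = 240 kJ.

Reaction 1, by 240 kJ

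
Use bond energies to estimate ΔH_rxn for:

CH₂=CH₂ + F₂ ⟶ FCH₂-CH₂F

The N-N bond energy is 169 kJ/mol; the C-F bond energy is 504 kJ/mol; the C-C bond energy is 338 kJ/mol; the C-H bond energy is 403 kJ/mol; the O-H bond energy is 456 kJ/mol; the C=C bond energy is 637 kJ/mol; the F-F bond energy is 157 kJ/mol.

ΔH ≈ −552 kJ

Bonds broken (reactants):
  C-H: 4 × 403 = 1612
  C=C: 1 × 637 = 637
  F-F: 1 × 157 = 157
  Σ(broken) = 2406 kJ
Bonds formed (products):
  C-C: 1 × 338 = 338
  C-F: 2 × 504 = 1008
  C-H: 4 × 403 = 1612
  Σ(formed) = 2958 kJ
ΔH = Σ(broken) − Σ(formed) = 2406 − 2958 = −552 kJ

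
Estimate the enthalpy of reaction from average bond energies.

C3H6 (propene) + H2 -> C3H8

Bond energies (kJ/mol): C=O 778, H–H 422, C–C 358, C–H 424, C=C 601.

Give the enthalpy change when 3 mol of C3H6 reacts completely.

ΔH = −549 kJ

Bonds broken (reactants):
  C–C: 1 × 358 = 358
  C–H: 6 × 424 = 2544
  C=C: 1 × 601 = 601
  H–H: 1 × 422 = 422
  Σ(broken) = 3925 kJ
Bonds formed (products):
  C–C: 2 × 358 = 716
  C–H: 8 × 424 = 3392
  Σ(formed) = 4108 kJ
ΔH = Σ(broken) − Σ(formed) = 3925 − 4108 = −183 kJ
For 3× the reaction as written: 3 × (−183) = −549 kJ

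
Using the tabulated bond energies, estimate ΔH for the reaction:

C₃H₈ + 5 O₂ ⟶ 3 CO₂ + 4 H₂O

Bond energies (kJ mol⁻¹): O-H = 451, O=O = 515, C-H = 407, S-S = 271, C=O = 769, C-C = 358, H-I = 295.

ΔH ≈ −1675 kJ

Bonds broken (reactants):
  C-C: 2 × 358 = 716
  C-H: 8 × 407 = 3256
  O=O: 5 × 515 = 2575
  Σ(broken) = 6547 kJ
Bonds formed (products):
  C=O: 6 × 769 = 4614
  O-H: 8 × 451 = 3608
  Σ(formed) = 8222 kJ
ΔH = Σ(broken) − Σ(formed) = 6547 − 8222 = −1675 kJ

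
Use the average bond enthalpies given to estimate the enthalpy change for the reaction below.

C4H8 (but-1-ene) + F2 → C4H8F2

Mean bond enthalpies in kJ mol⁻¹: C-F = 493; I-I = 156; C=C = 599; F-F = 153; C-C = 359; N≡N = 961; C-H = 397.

ΔH ≈ −593 kJ

Bonds broken (reactants):
  C-C: 2 × 359 = 718
  C-H: 8 × 397 = 3176
  C=C: 1 × 599 = 599
  F-F: 1 × 153 = 153
  Σ(broken) = 4646 kJ
Bonds formed (products):
  C-C: 3 × 359 = 1077
  C-F: 2 × 493 = 986
  C-H: 8 × 397 = 3176
  Σ(formed) = 5239 kJ
ΔH = Σ(broken) − Σ(formed) = 4646 − 5239 = −593 kJ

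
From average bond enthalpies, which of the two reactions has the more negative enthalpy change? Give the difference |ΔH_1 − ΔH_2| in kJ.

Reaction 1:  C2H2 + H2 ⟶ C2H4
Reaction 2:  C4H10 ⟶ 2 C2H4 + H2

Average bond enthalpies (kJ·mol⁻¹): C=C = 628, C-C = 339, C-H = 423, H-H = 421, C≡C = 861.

Reaction 1:
  Bonds broken (reactants):
    C≡C: 1 × 861 = 861
    C-H: 2 × 423 = 846
    H-H: 1 × 421 = 421
    Σ(broken) = 2128 kJ
  Bonds formed (products):
    C-H: 4 × 423 = 1692
    C=C: 1 × 628 = 628
    Σ(formed) = 2320 kJ
  ΔH_1 = 2128 − 2320 = −192 kJ
Reaction 2:
  Bonds broken (reactants):
    C-C: 3 × 339 = 1017
    C-H: 10 × 423 = 4230
    Σ(broken) = 5247 kJ
  Bonds formed (products):
    C-H: 8 × 423 = 3384
    C=C: 2 × 628 = 1256
    H-H: 1 × 421 = 421
    Σ(formed) = 5061 kJ
  ΔH_2 = 5247 − 5061 = +186 kJ
ΔH_1 − ΔH_2 = −378 kJ, so reaction 1 has the more negative ΔH; |ΔH_1 − ΔH_2| = 378 kJ.

Reaction 1, by 378 kJ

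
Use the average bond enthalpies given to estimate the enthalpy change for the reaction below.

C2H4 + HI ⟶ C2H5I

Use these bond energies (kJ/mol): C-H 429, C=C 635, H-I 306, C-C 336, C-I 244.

ΔH ≈ −68 kJ

Bonds broken (reactants):
  C-H: 4 × 429 = 1716
  C=C: 1 × 635 = 635
  H-I: 1 × 306 = 306
  Σ(broken) = 2657 kJ
Bonds formed (products):
  C-C: 1 × 336 = 336
  C-H: 5 × 429 = 2145
  C-I: 1 × 244 = 244
  Σ(formed) = 2725 kJ
ΔH = Σ(broken) − Σ(formed) = 2657 − 2725 = −68 kJ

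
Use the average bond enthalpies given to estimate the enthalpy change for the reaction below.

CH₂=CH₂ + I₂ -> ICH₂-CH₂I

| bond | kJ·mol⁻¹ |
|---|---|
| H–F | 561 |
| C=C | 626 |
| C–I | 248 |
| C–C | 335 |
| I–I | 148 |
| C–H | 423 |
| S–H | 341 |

ΔH ≈ −57 kJ

Bonds broken (reactants):
  C–H: 4 × 423 = 1692
  C=C: 1 × 626 = 626
  I–I: 1 × 148 = 148
  Σ(broken) = 2466 kJ
Bonds formed (products):
  C–C: 1 × 335 = 335
  C–H: 4 × 423 = 1692
  C–I: 2 × 248 = 496
  Σ(formed) = 2523 kJ
ΔH = Σ(broken) − Σ(formed) = 2466 − 2523 = −57 kJ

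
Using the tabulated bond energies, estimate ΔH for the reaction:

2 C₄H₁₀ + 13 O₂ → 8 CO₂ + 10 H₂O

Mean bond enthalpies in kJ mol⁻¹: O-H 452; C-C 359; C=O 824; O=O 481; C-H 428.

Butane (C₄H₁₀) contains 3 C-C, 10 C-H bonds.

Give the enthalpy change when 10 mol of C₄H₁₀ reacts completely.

ΔH = −26285 kJ

Bonds broken (reactants):
  C-C: 6 × 359 = 2154
  C-H: 20 × 428 = 8560
  O=O: 13 × 481 = 6253
  Σ(broken) = 16967 kJ
Bonds formed (products):
  C=O: 16 × 824 = 13184
  O-H: 20 × 452 = 9040
  Σ(formed) = 22224 kJ
ΔH = Σ(broken) − Σ(formed) = 16967 − 22224 = −5257 kJ
For 5× the reaction as written: 5 × (−5257) = −26285 kJ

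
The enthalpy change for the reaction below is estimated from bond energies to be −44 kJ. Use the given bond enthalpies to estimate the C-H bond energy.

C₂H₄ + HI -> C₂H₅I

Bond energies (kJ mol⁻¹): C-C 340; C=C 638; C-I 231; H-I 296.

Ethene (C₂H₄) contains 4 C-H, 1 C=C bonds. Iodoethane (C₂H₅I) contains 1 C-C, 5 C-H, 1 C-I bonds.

D(C-H) ≈ 407 kJ/mol

Let D be the C-H bond energy.
Σ(broken) = 4×D + 1×638 + 1×296 = 934 + 4D
Σ(formed) = 1×340 + 5×D + 1×231 = 571 + 5D
ΔH = Σ(broken) − Σ(formed) = (934 + 4D) − (571 + 5D) = +363 − D
Setting this equal to −44 kJ gives D = 407 kJ/mol.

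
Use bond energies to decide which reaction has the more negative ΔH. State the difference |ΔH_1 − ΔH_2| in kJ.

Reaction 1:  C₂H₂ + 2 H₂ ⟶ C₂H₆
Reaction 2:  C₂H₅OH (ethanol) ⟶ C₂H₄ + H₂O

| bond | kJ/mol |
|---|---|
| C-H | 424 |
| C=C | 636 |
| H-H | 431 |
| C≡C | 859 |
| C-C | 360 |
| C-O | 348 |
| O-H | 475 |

Reaction 1:
  Bonds broken (reactants):
    C≡C: 1 × 859 = 859
    C-H: 2 × 424 = 848
    H-H: 2 × 431 = 862
    Σ(broken) = 2569 kJ
  Bonds formed (products):
    C-C: 1 × 360 = 360
    C-H: 6 × 424 = 2544
    Σ(formed) = 2904 kJ
  ΔH_1 = 2569 − 2904 = −335 kJ
Reaction 2:
  Bonds broken (reactants):
    C-C: 1 × 360 = 360
    C-H: 5 × 424 = 2120
    C-O: 1 × 348 = 348
    O-H: 1 × 475 = 475
    Σ(broken) = 3303 kJ
  Bonds formed (products):
    C-H: 4 × 424 = 1696
    C=C: 1 × 636 = 636
    O-H: 2 × 475 = 950
    Σ(formed) = 3282 kJ
  ΔH_2 = 3303 − 3282 = +21 kJ
ΔH_1 − ΔH_2 = −356 kJ, so reaction 1 has the more negative ΔH; |ΔH_1 − ΔH_2| = 356 kJ.

Reaction 1, by 356 kJ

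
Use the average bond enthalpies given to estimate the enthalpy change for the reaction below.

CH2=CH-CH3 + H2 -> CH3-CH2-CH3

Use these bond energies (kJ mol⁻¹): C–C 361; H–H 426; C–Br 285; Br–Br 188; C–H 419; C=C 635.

ΔH ≈ −138 kJ

Bonds broken (reactants):
  C–C: 1 × 361 = 361
  C–H: 6 × 419 = 2514
  C=C: 1 × 635 = 635
  H–H: 1 × 426 = 426
  Σ(broken) = 3936 kJ
Bonds formed (products):
  C–C: 2 × 361 = 722
  C–H: 8 × 419 = 3352
  Σ(formed) = 4074 kJ
ΔH = Σ(broken) − Σ(formed) = 3936 − 4074 = −138 kJ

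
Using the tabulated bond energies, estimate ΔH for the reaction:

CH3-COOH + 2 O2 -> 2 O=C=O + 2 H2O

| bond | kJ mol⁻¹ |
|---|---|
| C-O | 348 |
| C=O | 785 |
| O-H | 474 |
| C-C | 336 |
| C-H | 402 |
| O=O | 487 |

Bonds broken (reactants):
  C-C: 1 × 336 = 336
  C-H: 3 × 402 = 1206
  C-O: 1 × 348 = 348
  C=O: 1 × 785 = 785
  O-H: 1 × 474 = 474
  O=O: 2 × 487 = 974
  Σ(broken) = 4123 kJ
Bonds formed (products):
  C=O: 4 × 785 = 3140
  O-H: 4 × 474 = 1896
  Σ(formed) = 5036 kJ
ΔH = Σ(broken) − Σ(formed) = 4123 − 5036 = −913 kJ

ΔH ≈ −913 kJ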